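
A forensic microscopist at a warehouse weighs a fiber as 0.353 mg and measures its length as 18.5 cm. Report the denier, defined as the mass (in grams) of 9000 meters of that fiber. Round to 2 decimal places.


Denier calculation:
Mass in grams = 0.353 mg / 1000 = 0.000353 g
Length in meters = 18.5 cm / 100 = 0.185 m
Linear density = mass / length = 0.000353 / 0.185 = 0.00190811 g/m
Denier = (g/m) * 9000 = 0.00190811 * 9000 = 17.17

17.17


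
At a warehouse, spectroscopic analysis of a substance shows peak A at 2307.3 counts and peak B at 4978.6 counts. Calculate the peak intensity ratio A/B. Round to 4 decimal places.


Spectral peak ratio:
Peak A = 2307.3 counts
Peak B = 4978.6 counts
Ratio = 2307.3 / 4978.6 = 0.4634

0.4634


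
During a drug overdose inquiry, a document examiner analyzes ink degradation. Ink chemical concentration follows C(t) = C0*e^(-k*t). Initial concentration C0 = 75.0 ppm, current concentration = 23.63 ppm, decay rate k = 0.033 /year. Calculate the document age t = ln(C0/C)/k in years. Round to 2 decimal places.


Document age estimation:
C0/C = 75.0 / 23.63 = 3.173931
ln(C0/C) = 1.154971
t = 1.154971 / 0.033 = 35.00 years

35.00


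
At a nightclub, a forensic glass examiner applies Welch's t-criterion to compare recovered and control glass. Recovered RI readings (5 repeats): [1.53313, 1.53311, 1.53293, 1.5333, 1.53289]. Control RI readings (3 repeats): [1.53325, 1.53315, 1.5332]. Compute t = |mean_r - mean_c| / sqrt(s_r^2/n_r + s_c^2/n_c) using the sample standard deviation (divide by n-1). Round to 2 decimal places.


Welch's t-criterion for glass RI comparison:
Recovered mean = sum / n_r = 7.66536 / 5 = 1.533072
Control mean = sum / n_c = 4.5996 / 3 = 1.5332
Recovered sample variance s_r^2 = 2.752e-08
Control sample variance s_c^2 = 2.5e-09
Welch SE (unpooled) = sqrt(s_r^2/n_r + s_c^2/n_c) = sqrt(5.504e-09 + 8.33333e-10) = sqrt(6.33733e-09) = 7.96073e-05
|mean_r - mean_c| = 0.000128
t = 0.000128 / 7.96073e-05 = 1.61

1.61


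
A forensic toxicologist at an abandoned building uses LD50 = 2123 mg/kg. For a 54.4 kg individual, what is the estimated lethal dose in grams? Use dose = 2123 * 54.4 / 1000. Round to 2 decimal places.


Lethal dose calculation:
Lethal dose = LD50 * body_weight / 1000
= 2123 * 54.4 / 1000
= 115491.2 / 1000
= 115.49 g

115.49


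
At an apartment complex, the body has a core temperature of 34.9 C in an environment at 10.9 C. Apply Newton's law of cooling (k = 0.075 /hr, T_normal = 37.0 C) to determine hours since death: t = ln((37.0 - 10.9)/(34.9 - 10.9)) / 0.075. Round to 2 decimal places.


Using Newton's law of cooling:
t = ln((T_normal - T_ambient) / (T_body - T_ambient)) / k
T_normal - T_ambient = 26.1
T_body - T_ambient = 24.0
Ratio = 1.0875
ln(ratio) = 0.083881
t = 0.083881 / 0.075 = 1.12 hours

1.12


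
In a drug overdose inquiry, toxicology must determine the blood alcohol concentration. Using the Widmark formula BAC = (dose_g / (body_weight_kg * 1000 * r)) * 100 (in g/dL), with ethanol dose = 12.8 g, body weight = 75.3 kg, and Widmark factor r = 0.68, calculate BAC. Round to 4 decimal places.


Applying the Widmark formula:
BAC = (dose_g / (body_wt * 1000 * r)) * 100
Denominator = 75.3 * 1000 * 0.68 = 51204
BAC = (12.8 / 51204) * 100
BAC = 0.0250 g/dL

0.0250


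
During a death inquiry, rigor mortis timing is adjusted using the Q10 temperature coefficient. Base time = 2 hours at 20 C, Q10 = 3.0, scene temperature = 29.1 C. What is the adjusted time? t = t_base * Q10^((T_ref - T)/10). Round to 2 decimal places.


Rigor mortis time adjustment:
Exponent = (T_ref - T_actual) / 10 = (20 - 29.1) / 10 = -0.91
Q10 factor = 3.0^-0.91 = 0.36798
t_adjusted = 2 * 0.36798 = 0.74 hours

0.74


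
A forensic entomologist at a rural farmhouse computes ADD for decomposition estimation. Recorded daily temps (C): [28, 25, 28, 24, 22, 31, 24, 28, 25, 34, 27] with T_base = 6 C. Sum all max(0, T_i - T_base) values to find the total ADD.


Computing ADD day by day:
Day 1: max(0, 28 - 6) = 22
Day 2: max(0, 25 - 6) = 19
Day 3: max(0, 28 - 6) = 22
Day 4: max(0, 24 - 6) = 18
Day 5: max(0, 22 - 6) = 16
Day 6: max(0, 31 - 6) = 25
Day 7: max(0, 24 - 6) = 18
Day 8: max(0, 28 - 6) = 22
Day 9: max(0, 25 - 6) = 19
Day 10: max(0, 34 - 6) = 28
Day 11: max(0, 27 - 6) = 21
Total ADD = 230

230


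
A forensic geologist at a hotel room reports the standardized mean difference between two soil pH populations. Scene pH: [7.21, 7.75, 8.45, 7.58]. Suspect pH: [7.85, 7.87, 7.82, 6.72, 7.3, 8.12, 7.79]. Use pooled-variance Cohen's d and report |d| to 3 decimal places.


Pooled-variance Cohen's d for soil pH comparison:
Scene mean = 30.99 / 4 = 7.7475
Suspect mean = 53.47 / 7 = 7.638571
Scene sample variance s_s^2 = 0.270158
Suspect sample variance s_c^2 = 0.224048
Pooled variance = ((n_s-1)*s_s^2 + (n_c-1)*s_c^2) / (n_s + n_c - 2) = 0.239418
Pooled SD = sqrt(0.239418) = 0.489304
Mean difference = 0.108929
|d| = |0.108929| / 0.489304 = 0.223

0.223


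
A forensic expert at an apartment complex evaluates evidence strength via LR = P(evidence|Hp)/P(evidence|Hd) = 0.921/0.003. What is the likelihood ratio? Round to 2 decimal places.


Likelihood ratio calculation:
LR = P(E|Hp) / P(E|Hd)
LR = 0.921 / 0.003
LR = 307.00

307.00


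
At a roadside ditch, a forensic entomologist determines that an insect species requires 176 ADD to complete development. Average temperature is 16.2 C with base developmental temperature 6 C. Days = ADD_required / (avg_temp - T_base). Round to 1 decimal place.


Insect development time:
Effective temperature = avg_temp - T_base = 16.2 - 6 = 10.2 C
Days = ADD / effective_temp = 176 / 10.2 = 17.3 days

17.3


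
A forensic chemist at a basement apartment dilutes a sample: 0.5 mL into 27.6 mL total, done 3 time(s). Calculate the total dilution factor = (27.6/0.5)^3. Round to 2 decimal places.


Dilution factor calculation:
Single dilution = V_total / V_sample = 27.6 / 0.5 ≈ 55.2
Number of dilutions = 3
Total DF = (27.6 / 0.5)^3 (full precision, rounded at the end) = 168196.61

168196.61


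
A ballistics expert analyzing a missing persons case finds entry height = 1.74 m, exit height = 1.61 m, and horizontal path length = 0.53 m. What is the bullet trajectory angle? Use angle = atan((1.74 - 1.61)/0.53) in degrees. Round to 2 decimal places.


Bullet trajectory angle:
Height difference = 1.74 - 1.61 = 0.13 m
angle = atan(0.13 / 0.53)
angle = atan(0.245283)
angle = 13.78 degrees

13.78


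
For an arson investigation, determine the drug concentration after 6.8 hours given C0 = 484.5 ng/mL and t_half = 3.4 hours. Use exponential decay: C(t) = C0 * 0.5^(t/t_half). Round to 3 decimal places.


Drug concentration decay:
Number of half-lives = t / t_half = 6.8 / 3.4 = 2
Decay factor = 0.5^2 = 0.25
C(t) = 484.5 * 0.25 = 121.125 ng/mL

121.125


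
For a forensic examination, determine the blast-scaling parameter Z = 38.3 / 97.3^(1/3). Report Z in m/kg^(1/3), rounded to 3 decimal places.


Scaled distance calculation:
W^(1/3) = 97.3^(1/3) = 4.599433
Z = R / W^(1/3) = 38.3 / 4.599433
Z = 8.327 m/kg^(1/3)

8.327


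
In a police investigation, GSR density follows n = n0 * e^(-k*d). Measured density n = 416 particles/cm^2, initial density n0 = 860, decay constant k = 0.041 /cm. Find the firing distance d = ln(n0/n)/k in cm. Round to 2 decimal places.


GSR distance calculation:
n0/n = 860 / 416 = 2.067308
ln(n0/n) = 0.726247
d = 0.726247 / 0.041 = 17.71 cm

17.71


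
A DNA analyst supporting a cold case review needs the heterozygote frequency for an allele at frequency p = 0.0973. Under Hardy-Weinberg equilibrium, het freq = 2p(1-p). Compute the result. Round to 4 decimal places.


Hardy-Weinberg heterozygote frequency:
q = 1 - p = 1 - 0.0973 = 0.9027
2pq = 2 * 0.0973 * 0.9027 = 0.1757

0.1757


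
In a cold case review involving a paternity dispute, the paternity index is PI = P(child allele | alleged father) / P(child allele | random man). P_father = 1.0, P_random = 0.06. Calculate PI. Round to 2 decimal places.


Paternity Index calculation:
PI = P(allele|father) / P(allele|random)
PI = 1.0 / 0.06
PI = 16.67

16.67


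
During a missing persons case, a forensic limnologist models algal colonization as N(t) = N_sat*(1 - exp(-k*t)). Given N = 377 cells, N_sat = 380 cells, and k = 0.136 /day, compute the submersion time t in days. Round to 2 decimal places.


PMSI from diatom colonization curve:
N / N_sat = 377 / 380 = 0.992105
1 - N/N_sat = 0.007895
ln(1 - N/N_sat) = -4.841526
t = -ln(1 - N/N_sat) / k = -(-4.841526) / 0.136 = 35.60 days

35.60


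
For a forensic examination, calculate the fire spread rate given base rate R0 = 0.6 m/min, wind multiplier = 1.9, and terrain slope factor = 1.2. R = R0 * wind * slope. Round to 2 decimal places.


Fire spread rate calculation:
R = R0 * wind_factor * slope_factor
= 0.6 * 1.9 * 1.2
= 1.14 * 1.2
= 1.37 m/min

1.37


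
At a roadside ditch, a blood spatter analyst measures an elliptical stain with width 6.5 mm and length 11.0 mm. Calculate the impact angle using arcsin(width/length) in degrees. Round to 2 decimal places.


Blood spatter impact angle calculation:
width / length = 6.5 / 11.0 = 0.590909
angle = arcsin(0.590909)
angle = 36.22 degrees

36.22


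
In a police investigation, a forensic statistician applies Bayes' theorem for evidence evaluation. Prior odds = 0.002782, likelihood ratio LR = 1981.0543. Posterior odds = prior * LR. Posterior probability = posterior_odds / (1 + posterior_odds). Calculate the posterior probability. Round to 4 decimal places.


Bayesian evidence evaluation:
Posterior odds = prior_odds * LR = 0.002782 * 1981.0543 = 5.511293
Posterior probability = posterior_odds / (1 + posterior_odds)
= 5.511293 / (1 + 5.511293)
= 5.511293 / 6.511293
= 0.8464

0.8464


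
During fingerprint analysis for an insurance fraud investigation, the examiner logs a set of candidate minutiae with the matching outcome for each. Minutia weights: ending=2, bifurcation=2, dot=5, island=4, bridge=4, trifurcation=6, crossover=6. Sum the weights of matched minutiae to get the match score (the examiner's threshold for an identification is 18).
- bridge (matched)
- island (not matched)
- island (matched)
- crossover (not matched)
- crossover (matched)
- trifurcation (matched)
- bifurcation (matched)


Weighted minutiae match score:
  bridge: matched, +4 (running total 4)
  island: not matched, +0
  island: matched, +4 (running total 8)
  crossover: not matched, +0
  crossover: matched, +6 (running total 14)
  trifurcation: matched, +6 (running total 20)
  bifurcation: matched, +2 (running total 22)
Total score = 22
Threshold = 18; verdict = identification

22


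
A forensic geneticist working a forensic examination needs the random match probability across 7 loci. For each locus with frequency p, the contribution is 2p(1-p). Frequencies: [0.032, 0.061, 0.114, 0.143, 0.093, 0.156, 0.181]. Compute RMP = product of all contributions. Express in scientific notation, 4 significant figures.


Computing RMP for 7 loci:
Locus 1: 2 * 0.032 * 0.968 = 0.061952
Locus 2: 2 * 0.061 * 0.939 = 0.114558
Locus 3: 2 * 0.114 * 0.886 = 0.202008
Locus 4: 2 * 0.143 * 0.857 = 0.245102
Locus 5: 2 * 0.093 * 0.907 = 0.168702
Locus 6: 2 * 0.156 * 0.844 = 0.263328
Locus 7: 2 * 0.181 * 0.819 = 0.296478
RMP = 4.628e-06

4.628e-06


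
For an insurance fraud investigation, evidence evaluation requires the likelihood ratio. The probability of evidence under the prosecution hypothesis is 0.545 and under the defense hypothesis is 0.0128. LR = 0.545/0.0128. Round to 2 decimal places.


Likelihood ratio calculation:
LR = P(E|Hp) / P(E|Hd)
LR = 0.545 / 0.0128
LR = 42.58

42.58


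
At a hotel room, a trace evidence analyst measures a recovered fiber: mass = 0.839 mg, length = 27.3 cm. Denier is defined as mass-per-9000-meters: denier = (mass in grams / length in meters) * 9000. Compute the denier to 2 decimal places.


Denier calculation:
Mass in grams = 0.839 mg / 1000 = 0.000839 g
Length in meters = 27.3 cm / 100 = 0.273 m
Linear density = mass / length = 0.000839 / 0.273 = 0.00307326 g/m
Denier = (g/m) * 9000 = 0.00307326 * 9000 = 27.66

27.66


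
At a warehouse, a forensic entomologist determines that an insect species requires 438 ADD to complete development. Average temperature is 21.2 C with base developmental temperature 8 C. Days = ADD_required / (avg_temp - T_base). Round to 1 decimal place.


Insect development time:
Effective temperature = avg_temp - T_base = 21.2 - 8 = 13.2 C
Days = ADD / effective_temp = 438 / 13.2 = 33.2 days

33.2


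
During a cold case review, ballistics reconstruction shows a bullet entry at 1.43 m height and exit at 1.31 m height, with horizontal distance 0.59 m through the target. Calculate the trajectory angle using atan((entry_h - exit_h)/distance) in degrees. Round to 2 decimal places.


Bullet trajectory angle:
Height difference = 1.43 - 1.31 = 0.12 m
angle = atan(0.12 / 0.59)
angle = atan(0.20339)
angle = 11.50 degrees

11.50


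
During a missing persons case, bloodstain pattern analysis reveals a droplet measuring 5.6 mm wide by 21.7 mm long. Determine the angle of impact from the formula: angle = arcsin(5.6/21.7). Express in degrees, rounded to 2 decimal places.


Blood spatter impact angle calculation:
width / length = 5.6 / 21.7 = 0.258065
angle = arcsin(0.258065)
angle = 14.96 degrees

14.96


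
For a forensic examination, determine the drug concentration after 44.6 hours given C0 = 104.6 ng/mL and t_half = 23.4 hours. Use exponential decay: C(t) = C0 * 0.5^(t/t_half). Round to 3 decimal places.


Drug concentration decay:
Number of half-lives = t / t_half = 44.6 / 23.4 = 1.905983
Decay factor = 0.5^1.905983 = 0.26683448
C(t) = 104.6 * 0.26683448 = 27.911 ng/mL

27.911


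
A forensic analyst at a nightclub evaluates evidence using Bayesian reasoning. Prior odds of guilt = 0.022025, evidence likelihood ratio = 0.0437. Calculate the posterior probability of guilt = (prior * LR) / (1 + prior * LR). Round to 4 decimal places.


Bayesian evidence evaluation:
Posterior odds = prior_odds * LR = 0.022025 * 0.0437 = 0.0009624925
Posterior probability = posterior_odds / (1 + posterior_odds)
= 0.0009624925 / (1 + 0.0009624925)
= 0.0009624925 / 1.0009624925
= 0.0010

0.0010


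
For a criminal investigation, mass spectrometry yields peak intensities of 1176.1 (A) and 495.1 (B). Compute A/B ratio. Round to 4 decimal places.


Spectral peak ratio:
Peak A = 1176.1 counts
Peak B = 495.1 counts
Ratio = 1176.1 / 495.1 = 2.3755

2.3755


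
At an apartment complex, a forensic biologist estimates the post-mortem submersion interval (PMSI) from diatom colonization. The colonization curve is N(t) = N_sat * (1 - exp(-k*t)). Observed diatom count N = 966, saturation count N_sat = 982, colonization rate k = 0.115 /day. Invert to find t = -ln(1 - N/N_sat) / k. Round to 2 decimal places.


PMSI from diatom colonization curve:
N / N_sat = 966 / 982 = 0.983707
1 - N/N_sat = 0.016293
ln(1 - N/N_sat) = -4.11702
t = -ln(1 - N/N_sat) / k = -(-4.11702) / 0.115 = 35.80 days

35.80


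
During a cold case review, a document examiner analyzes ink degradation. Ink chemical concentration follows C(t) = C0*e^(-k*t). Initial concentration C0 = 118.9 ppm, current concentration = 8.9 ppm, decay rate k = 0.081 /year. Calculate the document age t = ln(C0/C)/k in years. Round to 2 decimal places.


Document age estimation:
C0/C = 118.9 / 8.9 = 13.359551
ln(C0/C) = 2.592232
t = 2.592232 / 0.081 = 32.00 years

32.00


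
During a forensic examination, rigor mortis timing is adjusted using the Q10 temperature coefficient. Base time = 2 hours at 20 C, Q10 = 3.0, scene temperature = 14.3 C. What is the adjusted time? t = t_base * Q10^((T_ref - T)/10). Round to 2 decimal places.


Rigor mortis time adjustment:
Exponent = (T_ref - T_actual) / 10 = (20 - 14.3) / 10 = 0.57
Q10 factor = 3.0^0.57 = 1.87051
t_adjusted = 2 * 1.87051 = 3.74 hours

3.74


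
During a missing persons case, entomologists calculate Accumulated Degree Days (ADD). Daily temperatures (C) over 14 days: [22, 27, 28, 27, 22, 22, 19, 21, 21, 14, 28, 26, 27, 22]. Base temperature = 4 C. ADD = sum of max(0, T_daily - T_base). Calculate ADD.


Computing ADD day by day:
Day 1: max(0, 22 - 4) = 18
Day 2: max(0, 27 - 4) = 23
Day 3: max(0, 28 - 4) = 24
Day 4: max(0, 27 - 4) = 23
Day 5: max(0, 22 - 4) = 18
Day 6: max(0, 22 - 4) = 18
Day 7: max(0, 19 - 4) = 15
Day 8: max(0, 21 - 4) = 17
Day 9: max(0, 21 - 4) = 17
Day 10: max(0, 14 - 4) = 10
Day 11: max(0, 28 - 4) = 24
Day 12: max(0, 26 - 4) = 22
Day 13: max(0, 27 - 4) = 23
Day 14: max(0, 22 - 4) = 18
Total ADD = 270

270


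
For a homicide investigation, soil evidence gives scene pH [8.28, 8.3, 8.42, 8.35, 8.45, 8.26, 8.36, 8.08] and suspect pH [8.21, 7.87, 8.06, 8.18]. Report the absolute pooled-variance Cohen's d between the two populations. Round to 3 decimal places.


Pooled-variance Cohen's d for soil pH comparison:
Scene mean = 66.5 / 8 = 8.3125
Suspect mean = 32.32 / 4 = 8.08
Scene sample variance s_s^2 = 0.013164
Suspect sample variance s_c^2 = 0.0238
Pooled variance = ((n_s-1)*s_s^2 + (n_c-1)*s_c^2) / (n_s + n_c - 2) = 0.016355
Pooled SD = sqrt(0.016355) = 0.127887
Mean difference = 0.2325
|d| = |0.2325| / 0.127887 = 1.818

1.818


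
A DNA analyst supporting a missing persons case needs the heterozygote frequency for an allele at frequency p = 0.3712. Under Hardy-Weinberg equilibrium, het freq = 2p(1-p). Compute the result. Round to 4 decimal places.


Hardy-Weinberg heterozygote frequency:
q = 1 - p = 1 - 0.3712 = 0.6288
2pq = 2 * 0.3712 * 0.6288 = 0.4668

0.4668


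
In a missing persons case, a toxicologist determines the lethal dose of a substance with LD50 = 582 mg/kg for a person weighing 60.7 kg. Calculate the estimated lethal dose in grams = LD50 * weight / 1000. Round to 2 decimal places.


Lethal dose calculation:
Lethal dose = LD50 * body_weight / 1000
= 582 * 60.7 / 1000
= 35327.4 / 1000
= 35.33 g

35.33


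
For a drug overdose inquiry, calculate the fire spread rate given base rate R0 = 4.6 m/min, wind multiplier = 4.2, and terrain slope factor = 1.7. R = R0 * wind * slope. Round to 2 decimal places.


Fire spread rate calculation:
R = R0 * wind_factor * slope_factor
= 4.6 * 4.2 * 1.7
= 19.32 * 1.7
= 32.84 m/min

32.84


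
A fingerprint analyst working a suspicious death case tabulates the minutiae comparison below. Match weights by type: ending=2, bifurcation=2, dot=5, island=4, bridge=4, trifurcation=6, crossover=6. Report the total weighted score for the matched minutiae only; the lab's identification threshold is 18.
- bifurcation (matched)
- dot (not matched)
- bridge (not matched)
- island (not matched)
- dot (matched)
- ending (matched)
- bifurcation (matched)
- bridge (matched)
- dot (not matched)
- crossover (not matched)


Weighted minutiae match score:
  bifurcation: matched, +2 (running total 2)
  dot: not matched, +0
  bridge: not matched, +0
  island: not matched, +0
  dot: matched, +5 (running total 7)
  ending: matched, +2 (running total 9)
  bifurcation: matched, +2 (running total 11)
  bridge: matched, +4 (running total 15)
  dot: not matched, +0
  crossover: not matched, +0
Total score = 15
Threshold = 18; verdict = inconclusive

15


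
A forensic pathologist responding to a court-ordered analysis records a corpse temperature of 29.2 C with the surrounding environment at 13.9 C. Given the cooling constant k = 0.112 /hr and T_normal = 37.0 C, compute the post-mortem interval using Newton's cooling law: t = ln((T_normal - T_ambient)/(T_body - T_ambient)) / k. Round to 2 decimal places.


Using Newton's law of cooling:
t = ln((T_normal - T_ambient) / (T_body - T_ambient)) / k
T_normal - T_ambient = 23.1
T_body - T_ambient = 15.3
Ratio = 1.509804
ln(ratio) = 0.41198
t = 0.41198 / 0.112 = 3.68 hours

3.68


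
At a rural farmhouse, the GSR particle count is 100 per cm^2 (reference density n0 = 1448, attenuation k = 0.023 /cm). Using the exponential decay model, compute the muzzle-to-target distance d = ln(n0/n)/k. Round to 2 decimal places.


GSR distance calculation:
n0/n = 1448 / 100 = 14.48
ln(n0/n) = 2.672768
d = 2.672768 / 0.023 = 116.21 cm

116.21


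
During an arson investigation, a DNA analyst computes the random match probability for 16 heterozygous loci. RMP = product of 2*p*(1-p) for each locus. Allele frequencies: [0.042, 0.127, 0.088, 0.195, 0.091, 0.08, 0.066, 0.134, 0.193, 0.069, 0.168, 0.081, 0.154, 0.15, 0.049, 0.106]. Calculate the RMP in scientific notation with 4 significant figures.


Computing RMP for 16 loci:
Locus 1: 2 * 0.042 * 0.958 = 0.080472
Locus 2: 2 * 0.127 * 0.873 = 0.221742
Locus 3: 2 * 0.088 * 0.912 = 0.160512
Locus 4: 2 * 0.195 * 0.805 = 0.31395
Locus 5: 2 * 0.091 * 0.909 = 0.165438
Locus 6: 2 * 0.08 * 0.92 = 0.1472
Locus 7: 2 * 0.066 * 0.934 = 0.123288
Locus 8: 2 * 0.134 * 0.866 = 0.232088
Locus 9: 2 * 0.193 * 0.807 = 0.311502
Locus 10: 2 * 0.069 * 0.931 = 0.128478
Locus 11: 2 * 0.168 * 0.832 = 0.279552
Locus 12: 2 * 0.081 * 0.919 = 0.148878
Locus 13: 2 * 0.154 * 0.846 = 0.260568
Locus 14: 2 * 0.15 * 0.85 = 0.255
Locus 15: 2 * 0.049 * 0.951 = 0.093198
Locus 16: 2 * 0.106 * 0.894 = 0.189528
RMP = 1.225e-12

1.225e-12


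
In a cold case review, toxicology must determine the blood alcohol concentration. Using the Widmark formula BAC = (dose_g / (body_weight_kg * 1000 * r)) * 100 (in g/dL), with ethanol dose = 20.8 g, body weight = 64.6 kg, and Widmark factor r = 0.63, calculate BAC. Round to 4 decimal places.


Applying the Widmark formula:
BAC = (dose_g / (body_wt * 1000 * r)) * 100
Denominator = 64.6 * 1000 * 0.63 = 40698
BAC = (20.8 / 40698) * 100
BAC = 0.0511 g/dL

0.0511


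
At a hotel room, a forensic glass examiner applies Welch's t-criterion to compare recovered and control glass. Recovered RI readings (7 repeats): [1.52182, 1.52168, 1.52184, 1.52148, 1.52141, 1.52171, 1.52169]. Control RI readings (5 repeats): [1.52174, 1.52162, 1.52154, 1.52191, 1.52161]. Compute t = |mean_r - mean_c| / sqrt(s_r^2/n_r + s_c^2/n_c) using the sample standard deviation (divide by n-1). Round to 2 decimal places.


Welch's t-criterion for glass RI comparison:
Recovered mean = sum / n_r = 10.65163 / 7 = 1.5216614
Control mean = sum / n_c = 7.60842 / 5 = 1.521684
Recovered sample variance s_r^2 = 2.61143e-08
Control sample variance s_c^2 = 2.113e-08
Welch SE (unpooled) = sqrt(s_r^2/n_r + s_c^2/n_c) = sqrt(3.73061e-09 + 4.226e-09) = sqrt(7.95661e-09) = 8.91998e-05
|mean_r - mean_c| = 2.25714e-05
t = 2.25714e-05 / 8.91998e-05 = 0.25

0.25


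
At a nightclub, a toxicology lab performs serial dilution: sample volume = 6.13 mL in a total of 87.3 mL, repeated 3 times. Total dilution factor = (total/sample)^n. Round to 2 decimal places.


Dilution factor calculation:
Single dilution = V_total / V_sample = 87.3 / 6.13 ≈ 14.241436
Number of dilutions = 3
Total DF = (87.3 / 6.13)^3 (full precision, rounded at the end) = 2888.43

2888.43


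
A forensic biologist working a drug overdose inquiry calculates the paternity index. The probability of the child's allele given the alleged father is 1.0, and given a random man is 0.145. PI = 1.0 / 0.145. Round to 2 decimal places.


Paternity Index calculation:
PI = P(allele|father) / P(allele|random)
PI = 1.0 / 0.145
PI = 6.90

6.90


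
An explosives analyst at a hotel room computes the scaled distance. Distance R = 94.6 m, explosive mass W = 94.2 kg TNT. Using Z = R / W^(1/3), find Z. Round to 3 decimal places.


Scaled distance calculation:
W^(1/3) = 94.2^(1/3) = 4.550058
Z = R / W^(1/3) = 94.6 / 4.550058
Z = 20.791 m/kg^(1/3)

20.791


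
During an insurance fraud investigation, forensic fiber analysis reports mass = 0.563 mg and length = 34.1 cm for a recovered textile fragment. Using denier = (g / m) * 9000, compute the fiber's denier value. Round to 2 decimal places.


Denier calculation:
Mass in grams = 0.563 mg / 1000 = 0.000563 g
Length in meters = 34.1 cm / 100 = 0.341 m
Linear density = mass / length = 0.000563 / 0.341 = 0.00165103 g/m
Denier = (g/m) * 9000 = 0.00165103 * 9000 = 14.86

14.86


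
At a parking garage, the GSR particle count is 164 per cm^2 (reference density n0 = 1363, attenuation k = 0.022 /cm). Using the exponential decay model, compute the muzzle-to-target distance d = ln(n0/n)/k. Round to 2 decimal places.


GSR distance calculation:
n0/n = 1363 / 164 = 8.310976
ln(n0/n) = 2.117577
d = 2.117577 / 0.022 = 96.25 cm

96.25


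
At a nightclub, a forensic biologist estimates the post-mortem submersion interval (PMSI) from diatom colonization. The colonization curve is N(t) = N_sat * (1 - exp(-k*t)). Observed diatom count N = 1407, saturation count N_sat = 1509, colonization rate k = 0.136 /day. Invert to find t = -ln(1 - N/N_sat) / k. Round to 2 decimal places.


PMSI from diatom colonization curve:
N / N_sat = 1407 / 1509 = 0.932406
1 - N/N_sat = 0.067594
ln(1 - N/N_sat) = -2.694236
t = -ln(1 - N/N_sat) / k = -(-2.694236) / 0.136 = 19.81 days

19.81


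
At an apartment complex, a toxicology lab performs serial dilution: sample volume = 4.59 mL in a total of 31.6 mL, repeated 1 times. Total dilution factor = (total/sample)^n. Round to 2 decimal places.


Dilution factor calculation:
Single dilution = V_total / V_sample = 31.6 / 4.59 ≈ 6.884532
Number of dilutions = 1
Total DF = (31.6 / 4.59)^1 (full precision, rounded at the end) = 6.88

6.88


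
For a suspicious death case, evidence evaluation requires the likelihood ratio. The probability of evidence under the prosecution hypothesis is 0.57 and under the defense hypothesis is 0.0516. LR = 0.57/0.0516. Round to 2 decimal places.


Likelihood ratio calculation:
LR = P(E|Hp) / P(E|Hd)
LR = 0.57 / 0.0516
LR = 11.05

11.05


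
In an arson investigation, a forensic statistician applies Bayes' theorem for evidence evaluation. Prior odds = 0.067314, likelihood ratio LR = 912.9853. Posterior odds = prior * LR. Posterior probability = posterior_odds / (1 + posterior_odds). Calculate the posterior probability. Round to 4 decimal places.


Bayesian evidence evaluation:
Posterior odds = prior_odds * LR = 0.067314 * 912.9853 = 61.45669
Posterior probability = posterior_odds / (1 + posterior_odds)
= 61.45669 / (1 + 61.45669)
= 61.45669 / 62.45669
= 0.9840

0.9840


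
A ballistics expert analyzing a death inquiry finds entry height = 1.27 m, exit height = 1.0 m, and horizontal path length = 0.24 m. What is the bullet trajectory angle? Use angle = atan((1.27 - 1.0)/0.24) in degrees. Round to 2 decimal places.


Bullet trajectory angle:
Height difference = 1.27 - 1.0 = 0.27 m
angle = atan(0.27 / 0.24)
angle = atan(1.125)
angle = 48.37 degrees

48.37


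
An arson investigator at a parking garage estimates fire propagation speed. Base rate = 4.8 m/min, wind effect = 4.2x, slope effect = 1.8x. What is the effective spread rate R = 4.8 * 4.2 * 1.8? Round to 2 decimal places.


Fire spread rate calculation:
R = R0 * wind_factor * slope_factor
= 4.8 * 4.2 * 1.8
= 20.16 * 1.8
= 36.29 m/min

36.29


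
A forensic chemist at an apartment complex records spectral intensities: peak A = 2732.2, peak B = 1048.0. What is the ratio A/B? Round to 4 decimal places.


Spectral peak ratio:
Peak A = 2732.2 counts
Peak B = 1048.0 counts
Ratio = 2732.2 / 1048.0 = 2.6071

2.6071


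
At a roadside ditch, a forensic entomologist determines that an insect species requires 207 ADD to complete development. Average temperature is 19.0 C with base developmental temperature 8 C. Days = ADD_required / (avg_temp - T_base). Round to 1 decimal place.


Insect development time:
Effective temperature = avg_temp - T_base = 19.0 - 8 = 11.0 C
Days = ADD / effective_temp = 207 / 11.0 = 18.8 days

18.8


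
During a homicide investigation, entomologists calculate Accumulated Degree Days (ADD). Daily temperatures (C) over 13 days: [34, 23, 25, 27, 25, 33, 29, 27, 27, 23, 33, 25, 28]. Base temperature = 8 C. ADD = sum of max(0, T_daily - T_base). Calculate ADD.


Computing ADD day by day:
Day 1: max(0, 34 - 8) = 26
Day 2: max(0, 23 - 8) = 15
Day 3: max(0, 25 - 8) = 17
Day 4: max(0, 27 - 8) = 19
Day 5: max(0, 25 - 8) = 17
Day 6: max(0, 33 - 8) = 25
Day 7: max(0, 29 - 8) = 21
Day 8: max(0, 27 - 8) = 19
Day 9: max(0, 27 - 8) = 19
Day 10: max(0, 23 - 8) = 15
Day 11: max(0, 33 - 8) = 25
Day 12: max(0, 25 - 8) = 17
Day 13: max(0, 28 - 8) = 20
Total ADD = 255

255


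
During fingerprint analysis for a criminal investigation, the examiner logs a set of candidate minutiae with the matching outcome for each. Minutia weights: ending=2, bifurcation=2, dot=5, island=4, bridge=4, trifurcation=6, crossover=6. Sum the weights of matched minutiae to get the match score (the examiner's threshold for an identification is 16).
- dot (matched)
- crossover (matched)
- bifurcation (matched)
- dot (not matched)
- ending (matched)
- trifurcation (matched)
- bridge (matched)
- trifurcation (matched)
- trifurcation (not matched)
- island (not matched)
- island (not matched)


Weighted minutiae match score:
  dot: matched, +5 (running total 5)
  crossover: matched, +6 (running total 11)
  bifurcation: matched, +2 (running total 13)
  dot: not matched, +0
  ending: matched, +2 (running total 15)
  trifurcation: matched, +6 (running total 21)
  bridge: matched, +4 (running total 25)
  trifurcation: matched, +6 (running total 31)
  trifurcation: not matched, +0
  island: not matched, +0
  island: not matched, +0
Total score = 31
Threshold = 16; verdict = identification

31


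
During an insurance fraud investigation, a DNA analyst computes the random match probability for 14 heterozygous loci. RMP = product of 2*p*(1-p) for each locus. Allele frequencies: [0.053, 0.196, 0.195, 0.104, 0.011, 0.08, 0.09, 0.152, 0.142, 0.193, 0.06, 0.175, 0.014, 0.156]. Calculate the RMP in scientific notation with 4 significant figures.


Computing RMP for 14 loci:
Locus 1: 2 * 0.053 * 0.947 = 0.100382
Locus 2: 2 * 0.196 * 0.804 = 0.315168
Locus 3: 2 * 0.195 * 0.805 = 0.31395
Locus 4: 2 * 0.104 * 0.896 = 0.186368
Locus 5: 2 * 0.011 * 0.989 = 0.021758
Locus 6: 2 * 0.08 * 0.92 = 0.1472
Locus 7: 2 * 0.09 * 0.91 = 0.1638
Locus 8: 2 * 0.152 * 0.848 = 0.257792
Locus 9: 2 * 0.142 * 0.858 = 0.243672
Locus 10: 2 * 0.193 * 0.807 = 0.311502
Locus 11: 2 * 0.06 * 0.94 = 0.1128
Locus 12: 2 * 0.175 * 0.825 = 0.28875
Locus 13: 2 * 0.014 * 0.986 = 0.027608
Locus 14: 2 * 0.156 * 0.844 = 0.263328
RMP = 4.500e-12

4.500e-12


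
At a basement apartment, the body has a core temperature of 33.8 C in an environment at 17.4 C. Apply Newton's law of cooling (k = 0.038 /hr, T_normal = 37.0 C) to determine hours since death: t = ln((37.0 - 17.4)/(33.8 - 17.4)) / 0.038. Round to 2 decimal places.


Using Newton's law of cooling:
t = ln((T_normal - T_ambient) / (T_body - T_ambient)) / k
T_normal - T_ambient = 19.6
T_body - T_ambient = 16.4
Ratio = 1.195122
ln(ratio) = 0.178248
t = 0.178248 / 0.038 = 4.69 hours

4.69


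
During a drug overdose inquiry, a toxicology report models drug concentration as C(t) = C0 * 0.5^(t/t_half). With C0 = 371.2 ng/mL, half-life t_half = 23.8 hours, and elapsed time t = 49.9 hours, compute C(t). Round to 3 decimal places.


Drug concentration decay:
Number of half-lives = t / t_half = 49.9 / 23.8 = 2.096639
Decay factor = 0.5^2.096639 = 0.2338023
C(t) = 371.2 * 0.2338023 = 86.787 ng/mL

86.787


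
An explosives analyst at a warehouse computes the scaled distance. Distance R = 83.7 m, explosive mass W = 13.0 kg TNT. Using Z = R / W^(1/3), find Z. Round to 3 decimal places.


Scaled distance calculation:
W^(1/3) = 13.0^(1/3) = 2.351335
Z = R / W^(1/3) = 83.7 / 2.351335
Z = 35.597 m/kg^(1/3)

35.597


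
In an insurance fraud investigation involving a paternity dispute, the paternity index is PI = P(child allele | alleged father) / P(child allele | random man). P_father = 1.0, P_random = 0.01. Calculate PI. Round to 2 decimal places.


Paternity Index calculation:
PI = P(allele|father) / P(allele|random)
PI = 1.0 / 0.01
PI = 100.00

100.00


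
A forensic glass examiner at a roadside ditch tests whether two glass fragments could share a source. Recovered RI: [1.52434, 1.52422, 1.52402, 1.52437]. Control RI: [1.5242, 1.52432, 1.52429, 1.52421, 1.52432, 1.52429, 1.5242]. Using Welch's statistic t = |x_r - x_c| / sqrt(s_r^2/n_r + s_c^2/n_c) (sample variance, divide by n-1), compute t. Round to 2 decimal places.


Welch's t-criterion for glass RI comparison:
Recovered mean = sum / n_r = 6.09695 / 4 = 1.5242375
Control mean = sum / n_c = 10.66983 / 7 = 1.5242614
Recovered sample variance s_r^2 = 2.5225e-08
Control sample variance s_c^2 = 3.11429e-09
Welch SE (unpooled) = sqrt(s_r^2/n_r + s_c^2/n_c) = sqrt(6.30625e-09 + 4.44898e-10) = sqrt(6.75115e-09) = 8.21654e-05
|mean_r - mean_c| = 2.39286e-05
t = 2.39286e-05 / 8.21654e-05 = 0.29

0.29


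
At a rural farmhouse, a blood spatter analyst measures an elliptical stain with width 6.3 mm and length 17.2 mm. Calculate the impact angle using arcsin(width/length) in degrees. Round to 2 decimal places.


Blood spatter impact angle calculation:
width / length = 6.3 / 17.2 = 0.366279
angle = arcsin(0.366279)
angle = 21.49 degrees

21.49


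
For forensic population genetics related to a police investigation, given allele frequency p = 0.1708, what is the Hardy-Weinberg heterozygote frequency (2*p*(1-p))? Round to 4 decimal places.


Hardy-Weinberg heterozygote frequency:
q = 1 - p = 1 - 0.1708 = 0.8292
2pq = 2 * 0.1708 * 0.8292 = 0.2833

0.2833


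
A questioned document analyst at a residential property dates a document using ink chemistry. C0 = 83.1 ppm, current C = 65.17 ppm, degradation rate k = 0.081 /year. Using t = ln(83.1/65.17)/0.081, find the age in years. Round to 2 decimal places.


Document age estimation:
C0/C = 83.1 / 65.17 = 1.275127
ln(C0/C) = 0.243046
t = 0.243046 / 0.081 = 3.00 years

3.00


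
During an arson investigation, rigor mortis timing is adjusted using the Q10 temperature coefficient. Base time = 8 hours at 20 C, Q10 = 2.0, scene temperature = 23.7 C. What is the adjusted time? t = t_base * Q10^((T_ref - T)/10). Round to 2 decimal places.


Rigor mortis time adjustment:
Exponent = (T_ref - T_actual) / 10 = (20 - 23.7) / 10 = -0.37
Q10 factor = 2.0^-0.37 = 0.77378
t_adjusted = 8 * 0.77378 = 6.19 hours

6.19


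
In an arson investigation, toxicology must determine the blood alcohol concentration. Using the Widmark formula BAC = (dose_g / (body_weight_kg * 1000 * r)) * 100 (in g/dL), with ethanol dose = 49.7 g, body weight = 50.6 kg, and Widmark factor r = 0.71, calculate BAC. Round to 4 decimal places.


Applying the Widmark formula:
BAC = (dose_g / (body_wt * 1000 * r)) * 100
Denominator = 50.6 * 1000 * 0.71 = 35926
BAC = (49.7 / 35926) * 100
BAC = 0.1383 g/dL

0.1383


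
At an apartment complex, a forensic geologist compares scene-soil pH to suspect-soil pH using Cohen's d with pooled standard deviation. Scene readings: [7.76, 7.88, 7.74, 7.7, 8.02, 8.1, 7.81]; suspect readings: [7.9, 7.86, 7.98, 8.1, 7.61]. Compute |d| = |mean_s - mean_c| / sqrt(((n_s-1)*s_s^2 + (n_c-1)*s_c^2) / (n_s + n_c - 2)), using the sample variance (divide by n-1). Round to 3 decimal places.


Pooled-variance Cohen's d for soil pH comparison:
Scene mean = 55.01 / 7 = 7.858571
Suspect mean = 39.45 / 5 = 7.89
Scene sample variance s_s^2 = 0.022681
Suspect sample variance s_c^2 = 0.0329
Pooled variance = ((n_s-1)*s_s^2 + (n_c-1)*s_c^2) / (n_s + n_c - 2) = 0.026769
Pooled SD = sqrt(0.026769) = 0.163612
Mean difference = -0.031429
|d| = |-0.031429| / 0.163612 = 0.192

0.192


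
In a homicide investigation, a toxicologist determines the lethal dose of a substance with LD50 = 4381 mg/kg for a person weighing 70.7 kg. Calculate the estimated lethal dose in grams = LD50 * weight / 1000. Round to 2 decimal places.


Lethal dose calculation:
Lethal dose = LD50 * body_weight / 1000
= 4381 * 70.7 / 1000
= 309736.7 / 1000
= 309.74 g

309.74


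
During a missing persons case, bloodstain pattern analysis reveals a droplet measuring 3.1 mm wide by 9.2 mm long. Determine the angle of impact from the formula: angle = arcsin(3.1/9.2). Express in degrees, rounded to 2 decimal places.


Blood spatter impact angle calculation:
width / length = 3.1 / 9.2 = 0.336957
angle = arcsin(0.336957)
angle = 19.69 degrees

19.69


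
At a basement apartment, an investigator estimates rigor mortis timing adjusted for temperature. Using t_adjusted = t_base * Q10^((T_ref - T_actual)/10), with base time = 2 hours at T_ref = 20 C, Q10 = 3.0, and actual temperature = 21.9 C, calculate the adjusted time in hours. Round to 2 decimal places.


Rigor mortis time adjustment:
Exponent = (T_ref - T_actual) / 10 = (20 - 21.9) / 10 = -0.19
Q10 factor = 3.0^-0.19 = 0.81161
t_adjusted = 2 * 0.81161 = 1.62 hours

1.62


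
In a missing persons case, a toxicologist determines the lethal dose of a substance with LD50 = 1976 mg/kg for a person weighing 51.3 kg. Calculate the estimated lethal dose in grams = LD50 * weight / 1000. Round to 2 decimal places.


Lethal dose calculation:
Lethal dose = LD50 * body_weight / 1000
= 1976 * 51.3 / 1000
= 101368.8 / 1000
= 101.37 g

101.37


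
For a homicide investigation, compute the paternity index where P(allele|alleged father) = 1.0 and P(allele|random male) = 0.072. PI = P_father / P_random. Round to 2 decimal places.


Paternity Index calculation:
PI = P(allele|father) / P(allele|random)
PI = 1.0 / 0.072
PI = 13.89

13.89


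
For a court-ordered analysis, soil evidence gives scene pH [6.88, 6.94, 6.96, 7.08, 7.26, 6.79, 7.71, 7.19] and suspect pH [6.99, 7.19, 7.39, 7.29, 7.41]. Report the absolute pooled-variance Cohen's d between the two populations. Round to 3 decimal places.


Pooled-variance Cohen's d for soil pH comparison:
Scene mean = 56.81 / 8 = 7.10125
Suspect mean = 36.27 / 5 = 7.254
Scene sample variance s_s^2 = 0.085127
Suspect sample variance s_c^2 = 0.02948
Pooled variance = ((n_s-1)*s_s^2 + (n_c-1)*s_c^2) / (n_s + n_c - 2) = 0.064892
Pooled SD = sqrt(0.064892) = 0.254739
Mean difference = -0.15275
|d| = |-0.15275| / 0.254739 = 0.600

0.600


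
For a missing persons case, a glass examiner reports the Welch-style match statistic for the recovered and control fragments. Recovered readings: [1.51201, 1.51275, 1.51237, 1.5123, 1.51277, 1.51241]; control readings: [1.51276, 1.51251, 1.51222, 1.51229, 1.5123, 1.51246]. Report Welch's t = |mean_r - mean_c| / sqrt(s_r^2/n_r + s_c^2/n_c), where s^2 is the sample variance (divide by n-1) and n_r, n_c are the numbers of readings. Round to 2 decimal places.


Welch's t-criterion for glass RI comparison:
Recovered mean = sum / n_r = 9.07461 / 6 = 1.512435
Control mean = sum / n_c = 9.07454 / 6 = 1.5124233
Recovered sample variance s_r^2 = 8.303e-08
Control sample variance s_c^2 = 3.93067e-08
Welch SE (unpooled) = sqrt(s_r^2/n_r + s_c^2/n_c) = sqrt(1.38383e-08 + 6.55111e-09) = sqrt(2.03894e-08) = 0.000142791
|mean_r - mean_c| = 1.16667e-05
t = 1.16667e-05 / 0.000142791 = 0.08

0.08


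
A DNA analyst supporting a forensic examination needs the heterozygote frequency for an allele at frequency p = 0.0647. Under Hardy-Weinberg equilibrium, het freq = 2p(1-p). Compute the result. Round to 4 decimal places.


Hardy-Weinberg heterozygote frequency:
q = 1 - p = 1 - 0.0647 = 0.9353
2pq = 2 * 0.0647 * 0.9353 = 0.1210

0.1210


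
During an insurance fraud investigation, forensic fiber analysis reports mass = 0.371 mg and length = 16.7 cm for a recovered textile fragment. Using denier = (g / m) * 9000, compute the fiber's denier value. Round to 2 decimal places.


Denier calculation:
Mass in grams = 0.371 mg / 1000 = 0.000371 g
Length in meters = 16.7 cm / 100 = 0.167 m
Linear density = mass / length = 0.000371 / 0.167 = 0.00222156 g/m
Denier = (g/m) * 9000 = 0.00222156 * 9000 = 19.99

19.99


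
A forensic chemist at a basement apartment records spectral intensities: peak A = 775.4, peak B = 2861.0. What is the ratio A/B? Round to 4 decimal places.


Spectral peak ratio:
Peak A = 775.4 counts
Peak B = 2861.0 counts
Ratio = 775.4 / 2861.0 = 0.2710

0.2710
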